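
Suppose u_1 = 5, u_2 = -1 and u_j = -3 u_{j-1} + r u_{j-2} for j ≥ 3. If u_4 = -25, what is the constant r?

u_3 = 3 + 5r
u_4 = -9 - 16r
So -9 - 16r = -25, giving r = 1.

1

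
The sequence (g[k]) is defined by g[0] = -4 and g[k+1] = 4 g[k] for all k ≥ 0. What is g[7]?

g[1] = 4·(-4) = -16
g[2] = 4·(-16) = -64
g[3] = 4·(-64) = -256
g[4] = 4·(-256) = -1024
g[5] = 4·(-1024) = -4096
g[6] = 4·(-4096) = -16384
g[7] = 4·(-16384) = -65536

-65536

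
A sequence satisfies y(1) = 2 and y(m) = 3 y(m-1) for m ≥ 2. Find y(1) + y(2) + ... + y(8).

6560

y(2) = 3(2) = 6
y(3) = 3(6) = 18
y(4) = 3(18) = 54
y(5) = 3(54) = 162
y(6) = 3(162) = 486
y(7) = 3(486) = 1458
y(8) = 3(1458) = 4374
Sum = 2 + 6 + 18 + 54 + 162 + 486 + 1458 + 4374 = 6560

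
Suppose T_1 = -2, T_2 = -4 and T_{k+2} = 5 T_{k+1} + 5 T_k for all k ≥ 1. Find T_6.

-5850

T_3 = 5·(-4) + 5·(-2) = -30
T_4 = 5·(-30) + 5·(-4) = -170
T_5 = 5·(-170) + 5·(-30) = -1000
T_6 = 5·(-1000) + 5·(-170) = -5850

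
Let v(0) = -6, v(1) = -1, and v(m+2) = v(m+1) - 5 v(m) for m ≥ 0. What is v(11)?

v(2) = (-1) - 5·(-6) = 29
v(3) = 29 - 5·(-1) = 34
v(4) = 34 - 5·29 = -111
v(5) = (-111) - 5·34 = -281
v(6) = (-281) - 5·(-111) = 274
v(7) = 274 - 5·(-281) = 1679
v(8) = 1679 - 5·274 = 309
v(9) = 309 - 5·1679 = -8086
v(10) = (-8086) - 5·309 = -9631
v(11) = (-9631) - 5·(-8086) = 30799

30799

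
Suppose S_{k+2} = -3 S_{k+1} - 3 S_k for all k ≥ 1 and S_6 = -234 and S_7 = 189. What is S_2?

-5

Rearranging, S_{k-2} = (S_k + 3 S_{k-1}) / -3.
S_5 = (189 + 3·(-234)) / -3 = -513/-3 = 171
S_4 = (-234 + 3·171) / -3 = 279/-3 = -93
S_3 = (171 + 3·(-93)) / -3 = -108/-3 = 36
S_2 = (-93 + 3·36) / -3 = 15/-3 = -5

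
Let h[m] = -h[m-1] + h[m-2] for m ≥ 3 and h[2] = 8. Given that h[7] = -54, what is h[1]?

Let h[1] = y.
h[3] = -8 + y
h[4] = 16 - y
h[5] = -24 + 2y
h[6] = 40 - 3y
h[7] = -64 + 5y
So -64 + 5y = -54, giving y = 2.

2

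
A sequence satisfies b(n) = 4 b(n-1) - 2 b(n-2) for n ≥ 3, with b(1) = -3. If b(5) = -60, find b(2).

-3

Let b(2) = z.
b(3) = 6 + 4z
b(4) = 24 + 14z
b(5) = 84 + 48z
So 84 + 48z = -60, giving z = -3.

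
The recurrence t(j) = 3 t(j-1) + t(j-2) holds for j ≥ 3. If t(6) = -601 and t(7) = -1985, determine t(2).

Rearranging, t(j-2) = t(j) - 3 t(j-1).
t(5) = -1985 - 3*(-601) = -182
t(4) = -601 - 3*(-182) = -55
t(3) = -182 - 3*(-55) = -17
t(2) = -55 - 3*(-17) = -4

-4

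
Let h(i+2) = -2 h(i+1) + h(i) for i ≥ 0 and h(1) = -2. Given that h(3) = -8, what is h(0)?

-1

Let h(0) = w.
h(2) = 4 + w
h(3) = -10 - 2w
So -10 - 2w = -8, giving w = -1.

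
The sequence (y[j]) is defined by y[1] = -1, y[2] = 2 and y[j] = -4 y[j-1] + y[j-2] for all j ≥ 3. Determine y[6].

y[3] = -4(2) + (-1) = -9
y[4] = -4(-9) + 2 = 38
y[5] = -4(38) + (-9) = -161
y[6] = -4(-161) + 38 = 682

682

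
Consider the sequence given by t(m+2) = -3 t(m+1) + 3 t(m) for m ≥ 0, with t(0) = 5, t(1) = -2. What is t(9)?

t(2) = -3(-2) + 3(5) = 21
t(3) = -3(21) + 3(-2) = -69
t(4) = -3(-69) + 3(21) = 270
t(5) = -3(270) + 3(-69) = -1017
t(6) = -3(-1017) + 3(270) = 3861
t(7) = -3(3861) + 3(-1017) = -14634
t(8) = -3(-14634) + 3(3861) = 55485
t(9) = -3(55485) + 3(-14634) = -210357

-210357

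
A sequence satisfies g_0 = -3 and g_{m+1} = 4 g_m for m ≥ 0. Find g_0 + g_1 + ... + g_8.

-262143

g_1 = 4*(-3) = -12
g_2 = 4*(-12) = -48
g_3 = 4*(-48) = -192
g_4 = 4*(-192) = -768
g_5 = 4*(-768) = -3072
g_6 = 4*(-3072) = -12288
g_7 = 4*(-12288) = -49152
g_8 = 4*(-49152) = -196608
Sum = (-3) + (-12) + (-48) + (-192) + (-768) + (-3072) + (-12288) + (-49152) + (-196608) = -262143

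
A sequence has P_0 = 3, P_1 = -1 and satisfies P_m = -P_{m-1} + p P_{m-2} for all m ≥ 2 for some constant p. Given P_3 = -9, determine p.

P_2 = 1 + 3p
P_3 = -1 - 4p
So -1 - 4p = -9, giving p = 2.

2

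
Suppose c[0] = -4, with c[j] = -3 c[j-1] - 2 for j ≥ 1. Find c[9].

68890

c[1] = -3*(-4) - 2 = 10
c[2] = -3*10 - 2 = -32
c[3] = -3*(-32) - 2 = 94
c[4] = -3*94 - 2 = -284
c[5] = -3*(-284) - 2 = 850
c[6] = -3*850 - 2 = -2552
c[7] = -3*(-2552) - 2 = 7654
c[8] = -3*7654 - 2 = -22964
c[9] = -3*(-22964) - 2 = 68890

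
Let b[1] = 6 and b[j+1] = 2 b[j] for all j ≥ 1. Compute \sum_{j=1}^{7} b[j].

762

b[2] = 2(6) = 12
b[3] = 2(12) = 24
b[4] = 2(24) = 48
b[5] = 2(48) = 96
b[6] = 2(96) = 192
b[7] = 2(192) = 384
Sum = 6 + 12 + 24 + 48 + 96 + 192 + 384 = 762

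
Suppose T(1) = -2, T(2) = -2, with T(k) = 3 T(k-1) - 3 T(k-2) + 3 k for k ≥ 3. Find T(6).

252

T(3) = 3*(-2) - 3*(-2) + 9 = 9
T(4) = 3*9 - 3*(-2) + 12 = 45
T(5) = 3*45 - 3*9 + 15 = 123
T(6) = 3*123 - 3*45 + 18 = 252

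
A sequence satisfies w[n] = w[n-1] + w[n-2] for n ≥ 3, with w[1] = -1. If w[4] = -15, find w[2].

Let w[2] = z.
w[3] = -1 + z
w[4] = -1 + 2z
So -1 + 2z = -15, giving z = -7.

-7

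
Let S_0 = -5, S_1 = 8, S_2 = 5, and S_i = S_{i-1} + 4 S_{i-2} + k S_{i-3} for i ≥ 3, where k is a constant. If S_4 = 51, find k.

S_3 = 37 - 5k
S_4 = 57 + 3k
So 57 + 3k = 51, giving k = -2.

-2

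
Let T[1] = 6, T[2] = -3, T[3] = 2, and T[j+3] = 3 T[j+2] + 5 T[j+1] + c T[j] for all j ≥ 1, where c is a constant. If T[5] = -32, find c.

-1

T[4] = -9 + 6c
T[5] = -17 + 15c
So -17 + 15c = -32, giving c = -1.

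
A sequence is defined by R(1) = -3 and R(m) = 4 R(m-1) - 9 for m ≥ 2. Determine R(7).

R(2) = 4·(-3) - 9 = -21
R(3) = 4·(-21) - 9 = -93
R(4) = 4·(-93) - 9 = -381
R(5) = 4·(-381) - 9 = -1533
R(6) = 4·(-1533) - 9 = -6141
R(7) = 4·(-6141) - 9 = -24573

-24573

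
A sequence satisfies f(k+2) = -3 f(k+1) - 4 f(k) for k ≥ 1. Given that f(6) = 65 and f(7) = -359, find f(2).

Rearranging, f(k-2) = (f(k) + 3 f(k-1)) / -4.
f(5) = (-359 + 3*65) / -4 = -164/-4 = 41
f(4) = (65 + 3*41) / -4 = 188/-4 = -47
f(3) = (41 + 3*(-47)) / -4 = -100/-4 = 25
f(2) = (-47 + 3*25) / -4 = 28/-4 = -7

-7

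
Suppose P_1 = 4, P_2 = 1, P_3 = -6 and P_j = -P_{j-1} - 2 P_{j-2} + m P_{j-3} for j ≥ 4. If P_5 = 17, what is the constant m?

P_4 = 4 + 4m
P_5 = 8 - 3m
So 8 - 3m = 17, giving m = -3.

-3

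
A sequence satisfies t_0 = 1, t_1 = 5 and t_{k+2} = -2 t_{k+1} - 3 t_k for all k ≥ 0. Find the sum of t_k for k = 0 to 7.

72

t_2 = -2*5 - 3*1 = -13
t_3 = -2*(-13) - 3*5 = 11
t_4 = -2*11 - 3*(-13) = 17
t_5 = -2*17 - 3*11 = -67
t_6 = -2*(-67) - 3*17 = 83
t_7 = -2*83 - 3*(-67) = 35
Sum = 1 + 5 + (-13) + 11 + 17 + (-67) + 83 + 35 = 72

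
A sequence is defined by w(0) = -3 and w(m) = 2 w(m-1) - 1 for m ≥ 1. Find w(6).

-255

w(1) = 2(-3) - 1 = -7
w(2) = 2(-7) - 1 = -15
w(3) = 2(-15) - 1 = -31
w(4) = 2(-31) - 1 = -63
w(5) = 2(-63) - 1 = -127
w(6) = 2(-127) - 1 = -255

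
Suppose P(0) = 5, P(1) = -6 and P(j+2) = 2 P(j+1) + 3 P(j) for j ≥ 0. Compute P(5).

-66

P(2) = 2(-6) + 3(5) = 3
P(3) = 2(3) + 3(-6) = -12
P(4) = 2(-12) + 3(3) = -15
P(5) = 2(-15) + 3(-12) = -66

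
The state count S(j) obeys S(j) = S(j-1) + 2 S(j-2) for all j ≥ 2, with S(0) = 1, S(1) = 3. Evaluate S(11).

S(2) = 3 + 2(1) = 5
S(3) = 5 + 2(3) = 11
S(4) = 11 + 2(5) = 21
S(5) = 21 + 2(11) = 43
S(6) = 43 + 2(21) = 85
S(7) = 85 + 2(43) = 171
S(8) = 171 + 2(85) = 341
S(9) = 341 + 2(171) = 683
S(10) = 683 + 2(341) = 1365
S(11) = 1365 + 2(683) = 2731

2731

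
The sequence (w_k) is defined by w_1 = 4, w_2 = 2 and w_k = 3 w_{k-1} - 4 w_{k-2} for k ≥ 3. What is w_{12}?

-6950

w_3 = 3*2 - 4*4 = -10
w_4 = 3*(-10) - 4*2 = -38
w_5 = 3*(-38) - 4*(-10) = -74
w_6 = 3*(-74) - 4*(-38) = -70
w_7 = 3*(-70) - 4*(-74) = 86
w_8 = 3*86 - 4*(-70) = 538
w_9 = 3*538 - 4*86 = 1270
w_{10} = 3*1270 - 4*538 = 1658
w_{11} = 3*1658 - 4*1270 = -106
w_{12} = 3*(-106) - 4*1658 = -6950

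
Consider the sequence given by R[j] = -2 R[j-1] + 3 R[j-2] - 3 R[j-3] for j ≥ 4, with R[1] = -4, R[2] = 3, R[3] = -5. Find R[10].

30319

R[4] = -2(-5) + 3(3) - 3(-4) = 31
R[5] = -2(31) + 3(-5) - 3(3) = -86
R[6] = -2(-86) + 3(31) - 3(-5) = 280
R[7] = -2(280) + 3(-86) - 3(31) = -911
R[8] = -2(-911) + 3(280) - 3(-86) = 2920
R[9] = -2(2920) + 3(-911) - 3(280) = -9413
R[10] = -2(-9413) + 3(2920) - 3(-911) = 30319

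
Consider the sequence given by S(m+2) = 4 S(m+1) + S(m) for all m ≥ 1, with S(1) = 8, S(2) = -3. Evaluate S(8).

-6083

S(3) = 4(-3) + 8 = -4
S(4) = 4(-4) + (-3) = -19
S(5) = 4(-19) + (-4) = -80
S(6) = 4(-80) + (-19) = -339
S(7) = 4(-339) + (-80) = -1436
S(8) = 4(-1436) + (-339) = -6083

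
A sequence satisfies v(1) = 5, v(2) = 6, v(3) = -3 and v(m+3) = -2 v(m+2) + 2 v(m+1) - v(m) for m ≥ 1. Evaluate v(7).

v(4) = -2·(-3) + 2·6 - 5 = 13
v(5) = -2·13 + 2·(-3) - 6 = -38
v(6) = -2·(-38) + 2·13 - (-3) = 105
v(7) = -2·105 + 2·(-38) - 13 = -299

-299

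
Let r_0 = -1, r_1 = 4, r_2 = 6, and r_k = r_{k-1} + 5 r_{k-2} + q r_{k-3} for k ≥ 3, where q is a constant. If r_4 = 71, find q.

5

r_3 = 26 - q
r_4 = 56 + 3q
So 56 + 3q = 71, giving q = 5.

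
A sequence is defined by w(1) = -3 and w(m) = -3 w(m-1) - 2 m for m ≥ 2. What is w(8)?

4643

w(2) = -3(-3) - 4 = 5
w(3) = -3(5) - 6 = -21
w(4) = -3(-21) - 8 = 55
w(5) = -3(55) - 10 = -175
w(6) = -3(-175) - 12 = 513
w(7) = -3(513) - 14 = -1553
w(8) = -3(-1553) - 16 = 4643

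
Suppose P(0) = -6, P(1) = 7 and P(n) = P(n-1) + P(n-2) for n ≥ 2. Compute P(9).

112

P(2) = 7 + (-6) = 1
P(3) = 1 + 7 = 8
P(4) = 8 + 1 = 9
P(5) = 9 + 8 = 17
P(6) = 17 + 9 = 26
P(7) = 26 + 17 = 43
P(8) = 43 + 26 = 69
P(9) = 69 + 43 = 112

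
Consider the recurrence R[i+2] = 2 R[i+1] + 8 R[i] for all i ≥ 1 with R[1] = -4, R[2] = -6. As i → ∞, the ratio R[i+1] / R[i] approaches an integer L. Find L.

4

The characteristic equation is r^2 - 2r - 8 = 0, which factors as (r - 4)(r + 2) = 0.
So the roots are 4 and -2. Since |4| > |-2| and the coefficient of 4^i is non-zero, the ratio tends to 4.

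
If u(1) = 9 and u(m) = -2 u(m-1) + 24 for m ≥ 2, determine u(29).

268435464

The fixed point is 24/(1 + 2) = 8, so u(m) - 8 = -2(u(m-1) - 8).
Hence u(m) = 1·(-2)^{m-1} + 8.
u(29) = 1·(-2)^{28} + 8 = 1·268435456 + 8 = 268435464.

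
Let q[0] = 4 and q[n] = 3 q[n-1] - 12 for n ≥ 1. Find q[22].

-62762119212

The fixed point is -12/(1 - 3) = 6, so q[n] - 6 = 3(q[n-1] - 6).
Hence q[n] = -2·3^n + 6.
q[22] = -2·3^{22} + 6 = -2·31381059609 + 6 = -62762119212.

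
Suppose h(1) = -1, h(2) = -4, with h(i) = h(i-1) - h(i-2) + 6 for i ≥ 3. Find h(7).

-1

h(3) = (-4) - (-1) + 6 = 3
h(4) = 3 - (-4) + 6 = 13
h(5) = 13 - 3 + 6 = 16
h(6) = 16 - 13 + 6 = 9
h(7) = 9 - 16 + 6 = -1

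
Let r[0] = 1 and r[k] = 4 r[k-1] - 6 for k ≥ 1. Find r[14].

The fixed point is -6/(1 - 4) = 2, so r[k] - 2 = 4(r[k-1] - 2).
Hence r[k] = -1·4^k + 2.
r[14] = -1·4^{14} + 2 = -1·268435456 + 2 = -268435454.

-268435454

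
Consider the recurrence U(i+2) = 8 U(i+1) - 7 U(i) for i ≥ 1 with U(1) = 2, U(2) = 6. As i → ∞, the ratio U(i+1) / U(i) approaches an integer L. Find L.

The characteristic equation is r^2 - 8r + 7 = 0, which factors as (r - 7)(r - 1) = 0.
So the roots are 7 and 1. Since |7| > |1| and the coefficient of 7^i is non-zero, the ratio tends to 7.

7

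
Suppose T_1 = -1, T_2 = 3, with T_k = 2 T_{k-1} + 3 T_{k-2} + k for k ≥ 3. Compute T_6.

227

T_3 = 2·3 + 3·(-1) + 3 = 6
T_4 = 2·6 + 3·3 + 4 = 25
T_5 = 2·25 + 3·6 + 5 = 73
T_6 = 2·73 + 3·25 + 6 = 227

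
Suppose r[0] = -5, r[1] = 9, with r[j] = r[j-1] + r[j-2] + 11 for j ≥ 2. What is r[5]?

r[2] = 9 + (-5) + 11 = 15
r[3] = 15 + 9 + 11 = 35
r[4] = 35 + 15 + 11 = 61
r[5] = 61 + 35 + 11 = 107

107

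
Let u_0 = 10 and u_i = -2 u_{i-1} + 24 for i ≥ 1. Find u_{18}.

524296

The fixed point is 24/(1 + 2) = 8, so u_i - 8 = -2(u_{i-1} - 8).
Hence u_i = 2·(-2)^i + 8.
u_{18} = 2·(-2)^{18} + 8 = 2·262144 + 8 = 524296.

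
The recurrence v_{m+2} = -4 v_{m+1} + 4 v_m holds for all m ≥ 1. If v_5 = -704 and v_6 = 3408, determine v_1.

2

Rearranging, v_{m-2} = (v_m + 4 v_{m-1}) / 4.
v_4 = (3408 + 4(-704)) / 4 = 592/4 = 148
v_3 = (-704 + 4(148)) / 4 = -112/4 = -28
v_2 = (148 + 4(-28)) / 4 = 36/4 = 9
v_1 = (-28 + 4(9)) / 4 = 8/4 = 2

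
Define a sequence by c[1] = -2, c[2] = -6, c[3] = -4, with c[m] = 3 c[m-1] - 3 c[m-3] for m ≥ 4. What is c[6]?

12

c[4] = 3*(-4) - 3*(-2) = -6
c[5] = 3*(-6) - 3*(-6) = 0
c[6] = 3*0 - 3*(-4) = 12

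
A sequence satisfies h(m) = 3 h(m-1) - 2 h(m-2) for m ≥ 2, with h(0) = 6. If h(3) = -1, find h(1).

Let h(1) = y.
h(2) = -12 + 3y
h(3) = -36 + 7y
So -36 + 7y = -1, giving y = 5.

5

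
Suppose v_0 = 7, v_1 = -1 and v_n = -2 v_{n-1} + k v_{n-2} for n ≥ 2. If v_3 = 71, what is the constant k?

-5

v_2 = 2 + 7k
v_3 = -4 - 15k
So -4 - 15k = 71, giving k = -5.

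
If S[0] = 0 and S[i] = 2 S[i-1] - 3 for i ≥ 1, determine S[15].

-98301

The fixed point is -3/(1 - 2) = 3, so S[i] - 3 = 2(S[i-1] - 3).
Hence S[i] = -3·2^i + 3.
S[15] = -3·2^{15} + 3 = -3·32768 + 3 = -98301.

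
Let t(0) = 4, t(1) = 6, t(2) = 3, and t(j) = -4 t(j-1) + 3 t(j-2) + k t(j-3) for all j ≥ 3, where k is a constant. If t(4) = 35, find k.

-5

t(3) = 6 + 4k
t(4) = -15 - 10k
So -15 - 10k = 35, giving k = -5.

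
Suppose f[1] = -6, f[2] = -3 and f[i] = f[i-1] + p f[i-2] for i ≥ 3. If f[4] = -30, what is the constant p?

3

f[3] = -3 - 6p
f[4] = -3 - 9p
So -3 - 9p = -30, giving p = 3.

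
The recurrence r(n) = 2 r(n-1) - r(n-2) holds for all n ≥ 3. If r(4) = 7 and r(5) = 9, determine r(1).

1

Rearranging, r(n-2) = -(r(n) - 2 r(n-1)).
r(3) = -(9 - 2*7) = 5
r(2) = -(7 - 2*5) = 3
r(1) = -(5 - 2*3) = 1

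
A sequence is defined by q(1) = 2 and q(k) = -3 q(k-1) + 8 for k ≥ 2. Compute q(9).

2

q(2) = -3(2) + 8 = 2
q(3) = -3(2) + 8 = 2
q(4) = -3(2) + 8 = 2
q(5) = -3(2) + 8 = 2
q(6) = -3(2) + 8 = 2
q(7) = -3(2) + 8 = 2
q(8) = -3(2) + 8 = 2
q(9) = -3(2) + 8 = 2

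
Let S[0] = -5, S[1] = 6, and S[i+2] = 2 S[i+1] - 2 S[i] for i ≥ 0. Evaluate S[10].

352

S[2] = 2(6) - 2(-5) = 22
S[3] = 2(22) - 2(6) = 32
S[4] = 2(32) - 2(22) = 20
S[5] = 2(20) - 2(32) = -24
S[6] = 2(-24) - 2(20) = -88
S[7] = 2(-88) - 2(-24) = -128
S[8] = 2(-128) - 2(-88) = -80
S[9] = 2(-80) - 2(-128) = 96
S[10] = 2(96) - 2(-80) = 352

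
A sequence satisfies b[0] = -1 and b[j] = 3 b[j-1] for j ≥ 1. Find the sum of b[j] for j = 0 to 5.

b[1] = 3*(-1) = -3
b[2] = 3*(-3) = -9
b[3] = 3*(-9) = -27
b[4] = 3*(-27) = -81
b[5] = 3*(-81) = -243
Sum = (-1) + (-3) + (-9) + (-27) + (-81) + (-243) = -364

-364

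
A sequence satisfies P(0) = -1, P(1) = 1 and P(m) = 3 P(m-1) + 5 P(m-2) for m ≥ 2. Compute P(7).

P(2) = 3*1 + 5*(-1) = -2
P(3) = 3*(-2) + 5*1 = -1
P(4) = 3*(-1) + 5*(-2) = -13
P(5) = 3*(-13) + 5*(-1) = -44
P(6) = 3*(-44) + 5*(-13) = -197
P(7) = 3*(-197) + 5*(-44) = -811

-811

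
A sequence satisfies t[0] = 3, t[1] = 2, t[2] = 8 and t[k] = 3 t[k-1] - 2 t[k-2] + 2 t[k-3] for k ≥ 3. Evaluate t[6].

t[3] = 3·8 - 2·2 + 2·3 = 26
t[4] = 3·26 - 2·8 + 2·2 = 66
t[5] = 3·66 - 2·26 + 2·8 = 162
t[6] = 3·162 - 2·66 + 2·26 = 406

406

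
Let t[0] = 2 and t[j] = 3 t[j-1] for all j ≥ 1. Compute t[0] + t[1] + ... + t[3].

t[1] = 3*2 = 6
t[2] = 3*6 = 18
t[3] = 3*18 = 54
Sum = 2 + 6 + 18 + 54 = 80

80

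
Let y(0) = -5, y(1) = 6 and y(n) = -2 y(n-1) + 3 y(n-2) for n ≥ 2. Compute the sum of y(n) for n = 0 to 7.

y(2) = -2*6 + 3*(-5) = -27
y(3) = -2*(-27) + 3*6 = 72
y(4) = -2*72 + 3*(-27) = -225
y(5) = -2*(-225) + 3*72 = 666
y(6) = -2*666 + 3*(-225) = -2007
y(7) = -2*(-2007) + 3*666 = 6012
Sum = (-5) + 6 + (-27) + 72 + (-225) + 666 + (-2007) + 6012 = 4492

4492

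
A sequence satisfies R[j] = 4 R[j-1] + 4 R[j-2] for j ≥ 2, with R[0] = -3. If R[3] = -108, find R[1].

Let R[1] = w.
R[2] = -12 + 4w
R[3] = -48 + 20w
So -48 + 20w = -108, giving w = -3.

-3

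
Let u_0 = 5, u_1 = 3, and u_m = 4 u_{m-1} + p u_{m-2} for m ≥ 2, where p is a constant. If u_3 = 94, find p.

2

u_2 = 12 + 5p
u_3 = 48 + 23p
So 48 + 23p = 94, giving p = 2.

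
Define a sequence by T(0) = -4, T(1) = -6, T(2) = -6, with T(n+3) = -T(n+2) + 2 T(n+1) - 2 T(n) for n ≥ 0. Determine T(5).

T(3) = -(-6) + 2*(-6) - 2*(-4) = 2
T(4) = -2 + 2*(-6) - 2*(-6) = -2
T(5) = -(-2) + 2*2 - 2*(-6) = 18

18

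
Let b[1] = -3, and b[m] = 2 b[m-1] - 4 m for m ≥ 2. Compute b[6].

-448

b[2] = 2*(-3) - 8 = -14
b[3] = 2*(-14) - 12 = -40
b[4] = 2*(-40) - 16 = -96
b[5] = 2*(-96) - 20 = -212
b[6] = 2*(-212) - 24 = -448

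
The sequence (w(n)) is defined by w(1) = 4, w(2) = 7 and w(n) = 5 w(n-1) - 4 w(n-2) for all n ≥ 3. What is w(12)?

4194307

w(3) = 5·7 - 4·4 = 19
w(4) = 5·19 - 4·7 = 67
w(5) = 5·67 - 4·19 = 259
w(6) = 5·259 - 4·67 = 1027
w(7) = 5·1027 - 4·259 = 4099
w(8) = 5·4099 - 4·1027 = 16387
w(9) = 5·16387 - 4·4099 = 65539
w(10) = 5·65539 - 4·16387 = 262147
w(11) = 5·262147 - 4·65539 = 1048579
w(12) = 5·1048579 - 4·262147 = 4194307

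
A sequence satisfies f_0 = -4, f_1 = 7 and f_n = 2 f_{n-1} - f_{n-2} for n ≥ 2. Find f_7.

f_2 = 2(7) - (-4) = 18
f_3 = 2(18) - 7 = 29
f_4 = 2(29) - 18 = 40
f_5 = 2(40) - 29 = 51
f_6 = 2(51) - 40 = 62
f_7 = 2(62) - 51 = 73

73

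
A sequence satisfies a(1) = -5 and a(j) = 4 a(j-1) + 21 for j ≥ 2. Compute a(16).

The fixed point is 21/(1 - 4) = -7, so a(j) + 7 = 4(a(j-1) + 7).
Hence a(j) = 2·4^{j-1} - 7.
a(16) = 2·4^{15} - 7 = 2·1073741824 - 7 = 2147483641.

2147483641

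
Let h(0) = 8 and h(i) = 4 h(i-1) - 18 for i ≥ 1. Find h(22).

35184372088838

The fixed point is -18/(1 - 4) = 6, so h(i) - 6 = 4(h(i-1) - 6).
Hence h(i) = 2·4^i + 6.
h(22) = 2·4^{22} + 6 = 2·17592186044416 + 6 = 35184372088838.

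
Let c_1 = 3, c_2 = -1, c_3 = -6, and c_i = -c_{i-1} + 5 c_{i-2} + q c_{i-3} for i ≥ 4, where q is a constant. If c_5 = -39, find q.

2

c_4 = 1 + 3q
c_5 = -31 - 4q
So -31 - 4q = -39, giving q = 2.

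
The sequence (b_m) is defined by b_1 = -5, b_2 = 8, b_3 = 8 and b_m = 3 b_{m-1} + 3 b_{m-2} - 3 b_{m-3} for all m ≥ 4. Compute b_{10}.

b_4 = 3·8 + 3·8 - 3·(-5) = 63
b_5 = 3·63 + 3·8 - 3·8 = 189
b_6 = 3·189 + 3·63 - 3·8 = 732
b_7 = 3·732 + 3·189 - 3·63 = 2574
b_8 = 3·2574 + 3·732 - 3·189 = 9351
b_9 = 3·9351 + 3·2574 - 3·732 = 33579
b_{10} = 3·33579 + 3·9351 - 3·2574 = 121068

121068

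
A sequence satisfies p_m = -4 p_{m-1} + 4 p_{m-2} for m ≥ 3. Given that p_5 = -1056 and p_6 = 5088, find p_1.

Rearranging, p_{m-2} = (p_m + 4 p_{m-1}) / 4.
p_4 = (5088 + 4*(-1056)) / 4 = 864/4 = 216
p_3 = (-1056 + 4*216) / 4 = -192/4 = -48
p_2 = (216 + 4*(-48)) / 4 = 24/4 = 6
p_1 = (-48 + 4*6) / 4 = -24/4 = -6

-6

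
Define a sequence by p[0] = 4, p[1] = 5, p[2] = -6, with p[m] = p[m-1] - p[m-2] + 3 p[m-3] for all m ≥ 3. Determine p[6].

-16

p[3] = (-6) - 5 + 3·4 = 1
p[4] = 1 - (-6) + 3·5 = 22
p[5] = 22 - 1 + 3·(-6) = 3
p[6] = 3 - 22 + 3·1 = -16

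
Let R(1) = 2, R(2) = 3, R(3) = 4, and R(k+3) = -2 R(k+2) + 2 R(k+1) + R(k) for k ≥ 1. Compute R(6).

-18

R(4) = -2*4 + 2*3 + 2 = 0
R(5) = -2*0 + 2*4 + 3 = 11
R(6) = -2*11 + 2*0 + 4 = -18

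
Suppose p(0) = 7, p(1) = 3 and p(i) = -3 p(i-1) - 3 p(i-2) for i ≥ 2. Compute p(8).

810

p(2) = -3(3) - 3(7) = -30
p(3) = -3(-30) - 3(3) = 81
p(4) = -3(81) - 3(-30) = -153
p(5) = -3(-153) - 3(81) = 216
p(6) = -3(216) - 3(-153) = -189
p(7) = -3(-189) - 3(216) = -81
p(8) = -3(-81) - 3(-189) = 810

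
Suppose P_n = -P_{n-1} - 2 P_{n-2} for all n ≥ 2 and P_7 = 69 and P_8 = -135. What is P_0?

Rearranging, P_{n-2} = (P_n + P_{n-1}) / -2.
P_6 = (-135 + 69) / -2 = -66/-2 = 33
P_5 = (69 + 33) / -2 = 102/-2 = -51
P_4 = (33 + (-51)) / -2 = -18/-2 = 9
P_3 = (-51 + 9) / -2 = -42/-2 = 21
P_2 = (9 + 21) / -2 = 30/-2 = -15
P_1 = (21 + (-15)) / -2 = 6/-2 = -3
P_0 = (-15 + (-3)) / -2 = -18/-2 = 9

9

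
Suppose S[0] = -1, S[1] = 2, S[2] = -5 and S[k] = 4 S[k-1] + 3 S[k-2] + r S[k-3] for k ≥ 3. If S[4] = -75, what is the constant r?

2

S[3] = -14 - r
S[4] = -71 - 2r
So -71 - 2r = -75, giving r = 2.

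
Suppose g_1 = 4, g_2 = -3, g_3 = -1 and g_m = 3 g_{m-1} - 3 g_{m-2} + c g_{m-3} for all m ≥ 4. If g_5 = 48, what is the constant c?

g_4 = 6 + 4c
g_5 = 21 + 9c
So 21 + 9c = 48, giving c = 3.

3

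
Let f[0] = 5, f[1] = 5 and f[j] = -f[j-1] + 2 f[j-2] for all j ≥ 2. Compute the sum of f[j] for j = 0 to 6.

f[2] = -5 + 2·5 = 5
f[3] = -5 + 2·5 = 5
f[4] = -5 + 2·5 = 5
f[5] = -5 + 2·5 = 5
f[6] = -5 + 2·5 = 5
Sum = 5 + 5 + 5 + 5 + 5 + 5 + 5 = 35

35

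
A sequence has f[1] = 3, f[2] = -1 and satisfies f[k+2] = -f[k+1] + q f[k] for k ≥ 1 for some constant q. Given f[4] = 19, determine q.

f[3] = 1 + 3q
f[4] = -1 - 4q
So -1 - 4q = 19, giving q = -5.

-5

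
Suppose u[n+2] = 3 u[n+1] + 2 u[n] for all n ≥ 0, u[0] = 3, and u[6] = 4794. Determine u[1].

8

Let u[1] = z.
u[2] = 6 + 3z
u[3] = 18 + 11z
u[4] = 66 + 39z
u[5] = 234 + 139z
u[6] = 834 + 495z
So 834 + 495z = 4794, giving z = 8.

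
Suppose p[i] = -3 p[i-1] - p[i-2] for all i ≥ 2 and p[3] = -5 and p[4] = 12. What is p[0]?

Rearranging, p[i-2] = -(p[i] + 3 p[i-1]).
p[2] = -(12 + 3*(-5)) = 3
p[1] = -(-5 + 3*3) = -4
p[0] = -(3 + 3*(-4)) = 9

9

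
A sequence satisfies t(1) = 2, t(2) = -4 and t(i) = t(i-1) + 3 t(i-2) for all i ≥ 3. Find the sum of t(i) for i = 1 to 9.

-528

t(3) = (-4) + 3(2) = 2
t(4) = 2 + 3(-4) = -10
t(5) = (-10) + 3(2) = -4
t(6) = (-4) + 3(-10) = -34
t(7) = (-34) + 3(-4) = -46
t(8) = (-46) + 3(-34) = -148
t(9) = (-148) + 3(-46) = -286
Sum = 2 + (-4) + 2 + (-10) + (-4) + (-34) + (-46) + (-148) + (-286) = -528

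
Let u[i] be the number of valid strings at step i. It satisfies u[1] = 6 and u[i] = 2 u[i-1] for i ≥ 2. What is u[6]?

192

u[2] = 2·6 = 12
u[3] = 2·12 = 24
u[4] = 2·24 = 48
u[5] = 2·48 = 96
u[6] = 2·96 = 192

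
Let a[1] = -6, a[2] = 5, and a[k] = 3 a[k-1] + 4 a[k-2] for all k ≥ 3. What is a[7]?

a[3] = 3(5) + 4(-6) = -9
a[4] = 3(-9) + 4(5) = -7
a[5] = 3(-7) + 4(-9) = -57
a[6] = 3(-57) + 4(-7) = -199
a[7] = 3(-199) + 4(-57) = -825

-825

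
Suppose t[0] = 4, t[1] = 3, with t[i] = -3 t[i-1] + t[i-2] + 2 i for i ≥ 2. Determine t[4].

t[2] = -3*3 + 4 + 4 = -1
t[3] = -3*(-1) + 3 + 6 = 12
t[4] = -3*12 + (-1) + 8 = -29

-29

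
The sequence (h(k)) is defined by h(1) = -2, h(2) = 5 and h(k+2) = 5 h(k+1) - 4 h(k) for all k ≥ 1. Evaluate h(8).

38225

h(3) = 5·5 - 4·(-2) = 33
h(4) = 5·33 - 4·5 = 145
h(5) = 5·145 - 4·33 = 593
h(6) = 5·593 - 4·145 = 2385
h(7) = 5·2385 - 4·593 = 9553
h(8) = 5·9553 - 4·2385 = 38225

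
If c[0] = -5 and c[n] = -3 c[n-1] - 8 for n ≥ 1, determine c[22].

-94143178829

The fixed point is -8/(1 + 3) = -2, so c[n] + 2 = -3(c[n-1] + 2).
Hence c[n] = -3·(-3)^n - 2.
c[22] = -3·(-3)^{22} - 2 = -3·31381059609 - 2 = -94143178829.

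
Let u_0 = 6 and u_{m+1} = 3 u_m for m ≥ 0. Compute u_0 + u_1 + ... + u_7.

19680

u_1 = 3·6 = 18
u_2 = 3·18 = 54
u_3 = 3·54 = 162
u_4 = 3·162 = 486
u_5 = 3·486 = 1458
u_6 = 3·1458 = 4374
u_7 = 3·4374 = 13122
Sum = 6 + 18 + 54 + 162 + 486 + 1458 + 4374 + 13122 = 19680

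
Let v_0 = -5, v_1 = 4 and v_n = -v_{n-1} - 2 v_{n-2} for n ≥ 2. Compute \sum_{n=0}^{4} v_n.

-7

v_2 = -4 - 2·(-5) = 6
v_3 = -6 - 2·4 = -14
v_4 = -(-14) - 2·6 = 2
Sum = (-5) + 4 + 6 + (-14) + 2 = -7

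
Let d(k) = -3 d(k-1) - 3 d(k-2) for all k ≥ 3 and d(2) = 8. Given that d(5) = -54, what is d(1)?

-1

Let d(1) = x.
d(3) = -24 - 3x
d(4) = 48 + 9x
d(5) = -72 - 18x
So -72 - 18x = -54, giving x = -1.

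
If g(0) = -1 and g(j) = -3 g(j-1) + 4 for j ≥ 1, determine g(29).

The fixed point is 4/(1 + 3) = 1, so g(j) - 1 = -3(g(j-1) - 1).
Hence g(j) = -2·(-3)^j + 1.
g(29) = -2·(-3)^{29} + 1 = -2·-68630377364883 + 1 = 137260754729767.

137260754729767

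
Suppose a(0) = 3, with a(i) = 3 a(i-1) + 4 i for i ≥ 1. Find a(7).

a(1) = 3*3 + 4 = 13
a(2) = 3*13 + 8 = 47
a(3) = 3*47 + 12 = 153
a(4) = 3*153 + 16 = 475
a(5) = 3*475 + 20 = 1445
a(6) = 3*1445 + 24 = 4359
a(7) = 3*4359 + 28 = 13105

13105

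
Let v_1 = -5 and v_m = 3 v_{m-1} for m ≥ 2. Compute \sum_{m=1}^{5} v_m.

v_2 = 3·(-5) = -15
v_3 = 3·(-15) = -45
v_4 = 3·(-45) = -135
v_5 = 3·(-135) = -405
Sum = (-5) + (-15) + (-45) + (-135) + (-405) = -605

-605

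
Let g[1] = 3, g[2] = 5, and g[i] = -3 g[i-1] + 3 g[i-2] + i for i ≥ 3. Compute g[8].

5027

g[3] = -3(5) + 3(3) + 3 = -3
g[4] = -3(-3) + 3(5) + 4 = 28
g[5] = -3(28) + 3(-3) + 5 = -88
g[6] = -3(-88) + 3(28) + 6 = 354
g[7] = -3(354) + 3(-88) + 7 = -1319
g[8] = -3(-1319) + 3(354) + 8 = 5027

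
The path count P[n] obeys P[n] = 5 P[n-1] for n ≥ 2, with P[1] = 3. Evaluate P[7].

46875

P[2] = 5·3 = 15
P[3] = 5·15 = 75
P[4] = 5·75 = 375
P[5] = 5·375 = 1875
P[6] = 5·1875 = 9375
P[7] = 5·9375 = 46875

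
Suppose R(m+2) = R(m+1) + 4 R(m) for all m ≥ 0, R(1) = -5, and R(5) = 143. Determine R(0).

Let R(0) = y.
R(2) = -5 + 4y
R(3) = -25 + 4y
R(4) = -45 + 20y
R(5) = -145 + 36y
So -145 + 36y = 143, giving y = 8.

8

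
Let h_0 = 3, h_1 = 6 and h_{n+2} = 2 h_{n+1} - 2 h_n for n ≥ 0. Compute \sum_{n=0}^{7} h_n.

-45

h_2 = 2·6 - 2·3 = 6
h_3 = 2·6 - 2·6 = 0
h_4 = 2·0 - 2·6 = -12
h_5 = 2·(-12) - 2·0 = -24
h_6 = 2·(-24) - 2·(-12) = -24
h_7 = 2·(-24) - 2·(-24) = 0
Sum = 3 + 6 + 6 + 0 + (-12) + (-24) + (-24) + 0 = -45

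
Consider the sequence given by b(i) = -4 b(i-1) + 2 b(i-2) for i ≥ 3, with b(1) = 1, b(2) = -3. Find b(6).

b(3) = -4*(-3) + 2*1 = 14
b(4) = -4*14 + 2*(-3) = -62
b(5) = -4*(-62) + 2*14 = 276
b(6) = -4*276 + 2*(-62) = -1228

-1228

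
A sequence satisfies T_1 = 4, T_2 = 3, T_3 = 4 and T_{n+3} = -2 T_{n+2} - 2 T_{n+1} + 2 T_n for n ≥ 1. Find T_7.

-32

T_4 = -2(4) - 2(3) + 2(4) = -6
T_5 = -2(-6) - 2(4) + 2(3) = 10
T_6 = -2(10) - 2(-6) + 2(4) = 0
T_7 = -2(0) - 2(10) + 2(-6) = -32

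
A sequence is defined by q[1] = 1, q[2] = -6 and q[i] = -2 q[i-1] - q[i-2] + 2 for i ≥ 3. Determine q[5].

25

q[3] = -2*(-6) - 1 + 2 = 13
q[4] = -2*13 - (-6) + 2 = -18
q[5] = -2*(-18) - 13 + 2 = 25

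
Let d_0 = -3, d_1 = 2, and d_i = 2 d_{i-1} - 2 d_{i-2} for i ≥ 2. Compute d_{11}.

256

d_2 = 2·2 - 2·(-3) = 10
d_3 = 2·10 - 2·2 = 16
d_4 = 2·16 - 2·10 = 12
d_5 = 2·12 - 2·16 = -8
d_6 = 2·(-8) - 2·12 = -40
d_7 = 2·(-40) - 2·(-8) = -64
d_8 = 2·(-64) - 2·(-40) = -48
d_9 = 2·(-48) - 2·(-64) = 32
d_{10} = 2·32 - 2·(-48) = 160
d_{11} = 2·160 - 2·32 = 256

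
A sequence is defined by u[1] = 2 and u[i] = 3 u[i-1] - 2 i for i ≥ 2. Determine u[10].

u[2] = 3*2 - 4 = 2
u[3] = 3*2 - 6 = 0
u[4] = 3*0 - 8 = -8
u[5] = 3*(-8) - 10 = -34
u[6] = 3*(-34) - 12 = -114
u[7] = 3*(-114) - 14 = -356
u[8] = 3*(-356) - 16 = -1084
u[9] = 3*(-1084) - 18 = -3270
u[10] = 3*(-3270) - 20 = -9830

-9830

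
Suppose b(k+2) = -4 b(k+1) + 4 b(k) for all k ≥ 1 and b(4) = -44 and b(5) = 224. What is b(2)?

Rearranging, b(k-2) = (b(k) + 4 b(k-1)) / 4.
b(3) = (224 + 4(-44)) / 4 = 48/4 = 12
b(2) = (-44 + 4(12)) / 4 = 4/4 = 1

1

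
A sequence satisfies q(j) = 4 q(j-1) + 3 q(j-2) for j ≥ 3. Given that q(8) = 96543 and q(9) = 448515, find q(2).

9

Rearranging, q(j-2) = (q(j) - 4 q(j-1)) / 3.
q(7) = (448515 - 4(96543)) / 3 = 62343/3 = 20781
q(6) = (96543 - 4(20781)) / 3 = 13419/3 = 4473
q(5) = (20781 - 4(4473)) / 3 = 2889/3 = 963
q(4) = (4473 - 4(963)) / 3 = 621/3 = 207
q(3) = (963 - 4(207)) / 3 = 135/3 = 45
q(2) = (207 - 4(45)) / 3 = 27/3 = 9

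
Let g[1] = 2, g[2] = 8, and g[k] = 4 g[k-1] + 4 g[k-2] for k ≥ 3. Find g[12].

56770560

g[3] = 4*8 + 4*2 = 40
g[4] = 4*40 + 4*8 = 192
g[5] = 4*192 + 4*40 = 928
g[6] = 4*928 + 4*192 = 4480
g[7] = 4*4480 + 4*928 = 21632
g[8] = 4*21632 + 4*4480 = 104448
g[9] = 4*104448 + 4*21632 = 504320
g[10] = 4*504320 + 4*104448 = 2435072
g[11] = 4*2435072 + 4*504320 = 11757568
g[12] = 4*11757568 + 4*2435072 = 56770560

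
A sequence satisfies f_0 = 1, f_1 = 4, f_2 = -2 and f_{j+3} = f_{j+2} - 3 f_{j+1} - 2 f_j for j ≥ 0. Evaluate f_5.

34

f_3 = (-2) - 3*4 - 2*1 = -16
f_4 = (-16) - 3*(-2) - 2*4 = -18
f_5 = (-18) - 3*(-16) - 2*(-2) = 34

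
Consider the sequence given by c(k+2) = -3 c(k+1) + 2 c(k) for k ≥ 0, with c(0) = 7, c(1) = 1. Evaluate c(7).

-5167

c(2) = -3·1 + 2·7 = 11
c(3) = -3·11 + 2·1 = -31
c(4) = -3·(-31) + 2·11 = 115
c(5) = -3·115 + 2·(-31) = -407
c(6) = -3·(-407) + 2·115 = 1451
c(7) = -3·1451 + 2·(-407) = -5167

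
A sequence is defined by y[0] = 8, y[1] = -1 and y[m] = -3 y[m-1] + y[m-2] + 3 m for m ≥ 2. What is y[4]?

y[2] = -3·(-1) + 8 + 6 = 17
y[3] = -3·17 + (-1) + 9 = -43
y[4] = -3·(-43) + 17 + 12 = 158

158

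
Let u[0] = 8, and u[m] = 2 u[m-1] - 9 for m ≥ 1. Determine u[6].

u[1] = 2(8) - 9 = 7
u[2] = 2(7) - 9 = 5
u[3] = 2(5) - 9 = 1
u[4] = 2(1) - 9 = -7
u[5] = 2(-7) - 9 = -23
u[6] = 2(-23) - 9 = -55

-55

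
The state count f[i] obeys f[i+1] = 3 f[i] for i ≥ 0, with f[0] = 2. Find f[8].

f[1] = 3*2 = 6
f[2] = 3*6 = 18
f[3] = 3*18 = 54
f[4] = 3*54 = 162
f[5] = 3*162 = 486
f[6] = 3*486 = 1458
f[7] = 3*1458 = 4374
f[8] = 3*4374 = 13122

13122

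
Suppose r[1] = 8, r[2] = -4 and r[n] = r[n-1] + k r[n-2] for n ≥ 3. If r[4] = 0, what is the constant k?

r[3] = -4 + 8k
r[4] = -4 + 4k
So -4 + 4k = 0, giving k = 1.

1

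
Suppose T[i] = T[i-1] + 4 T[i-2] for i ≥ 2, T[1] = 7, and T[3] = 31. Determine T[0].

Let T[0] = z.
T[2] = 7 + 4z
T[3] = 35 + 4z
So 35 + 4z = 31, giving z = -1.

-1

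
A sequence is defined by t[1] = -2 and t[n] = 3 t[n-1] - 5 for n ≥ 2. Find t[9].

t[2] = 3·(-2) - 5 = -11
t[3] = 3·(-11) - 5 = -38
t[4] = 3·(-38) - 5 = -119
t[5] = 3·(-119) - 5 = -362
t[6] = 3·(-362) - 5 = -1091
t[7] = 3·(-1091) - 5 = -3278
t[8] = 3·(-3278) - 5 = -9839
t[9] = 3·(-9839) - 5 = -29522

-29522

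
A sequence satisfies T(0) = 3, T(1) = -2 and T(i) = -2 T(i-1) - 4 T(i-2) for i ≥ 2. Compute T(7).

-128

T(2) = -2·(-2) - 4·3 = -8
T(3) = -2·(-8) - 4·(-2) = 24
T(4) = -2·24 - 4·(-8) = -16
T(5) = -2·(-16) - 4·24 = -64
T(6) = -2·(-64) - 4·(-16) = 192
T(7) = -2·192 - 4·(-64) = -128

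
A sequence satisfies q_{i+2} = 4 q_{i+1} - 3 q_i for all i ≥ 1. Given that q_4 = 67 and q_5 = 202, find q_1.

Rearranging, q_{i-2} = (q_i - 4 q_{i-1}) / -3.
q_3 = (202 - 4·67) / -3 = -66/-3 = 22
q_2 = (67 - 4·22) / -3 = -21/-3 = 7
q_1 = (22 - 4·7) / -3 = -6/-3 = 2

2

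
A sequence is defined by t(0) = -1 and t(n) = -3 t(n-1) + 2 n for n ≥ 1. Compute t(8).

-9017

t(1) = -3·(-1) + 2 = 5
t(2) = -3·5 + 4 = -11
t(3) = -3·(-11) + 6 = 39
t(4) = -3·39 + 8 = -109
t(5) = -3·(-109) + 10 = 337
t(6) = -3·337 + 12 = -999
t(7) = -3·(-999) + 14 = 3011
t(8) = -3·3011 + 16 = -9017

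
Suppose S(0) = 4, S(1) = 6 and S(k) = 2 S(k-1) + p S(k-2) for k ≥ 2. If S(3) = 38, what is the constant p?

S(2) = 12 + 4p
S(3) = 24 + 14p
So 24 + 14p = 38, giving p = 1.

1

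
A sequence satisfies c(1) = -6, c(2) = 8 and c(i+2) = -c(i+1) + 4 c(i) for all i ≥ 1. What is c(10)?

19904

c(3) = -8 + 4·(-6) = -32
c(4) = -(-32) + 4·8 = 64
c(5) = -64 + 4·(-32) = -192
c(6) = -(-192) + 4·64 = 448
c(7) = -448 + 4·(-192) = -1216
c(8) = -(-1216) + 4·448 = 3008
c(9) = -3008 + 4·(-1216) = -7872
c(10) = -(-7872) + 4·3008 = 19904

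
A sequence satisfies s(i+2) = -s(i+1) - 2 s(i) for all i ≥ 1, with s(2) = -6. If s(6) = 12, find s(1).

-1

Let s(1) = y.
s(3) = 6 - 2y
s(4) = 6 + 2y
s(5) = -18 + 2y
s(6) = 6 - 6y
So 6 - 6y = 12, giving y = -1.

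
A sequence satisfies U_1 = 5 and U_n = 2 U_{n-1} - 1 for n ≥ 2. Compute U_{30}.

The fixed point is -1/(1 - 2) = 1, so U_n - 1 = 2(U_{n-1} - 1).
Hence U_n = 4·2^{n-1} + 1.
U_{30} = 4·2^{29} + 1 = 4·536870912 + 1 = 2147483649.

2147483649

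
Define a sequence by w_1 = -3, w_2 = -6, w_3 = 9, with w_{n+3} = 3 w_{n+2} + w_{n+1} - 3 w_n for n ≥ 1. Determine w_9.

9837

w_4 = 3·9 + (-6) - 3·(-3) = 30
w_5 = 3·30 + 9 - 3·(-6) = 117
w_6 = 3·117 + 30 - 3·9 = 354
w_7 = 3·354 + 117 - 3·30 = 1089
w_8 = 3·1089 + 354 - 3·117 = 3270
w_9 = 3·3270 + 1089 - 3·354 = 9837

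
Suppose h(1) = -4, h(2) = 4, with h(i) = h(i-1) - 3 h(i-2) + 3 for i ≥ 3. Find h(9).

91

h(3) = 4 - 3*(-4) + 3 = 19
h(4) = 19 - 3*4 + 3 = 10
h(5) = 10 - 3*19 + 3 = -44
h(6) = (-44) - 3*10 + 3 = -71
h(7) = (-71) - 3*(-44) + 3 = 64
h(8) = 64 - 3*(-71) + 3 = 280
h(9) = 280 - 3*64 + 3 = 91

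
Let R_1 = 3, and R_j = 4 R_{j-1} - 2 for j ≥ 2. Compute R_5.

R_2 = 4·3 - 2 = 10
R_3 = 4·10 - 2 = 38
R_4 = 4·38 - 2 = 150
R_5 = 4·150 - 2 = 598

598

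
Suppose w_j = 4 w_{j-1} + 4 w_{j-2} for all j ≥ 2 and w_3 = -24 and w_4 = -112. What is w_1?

-2

Rearranging, w_{j-2} = (w_j - 4 w_{j-1}) / 4.
w_2 = (-112 - 4(-24)) / 4 = -16/4 = -4
w_1 = (-24 - 4(-4)) / 4 = -8/4 = -2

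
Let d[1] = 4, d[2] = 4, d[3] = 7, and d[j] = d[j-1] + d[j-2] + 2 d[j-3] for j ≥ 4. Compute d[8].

274

d[4] = 7 + 4 + 2·4 = 19
d[5] = 19 + 7 + 2·4 = 34
d[6] = 34 + 19 + 2·7 = 67
d[7] = 67 + 34 + 2·19 = 139
d[8] = 139 + 67 + 2·34 = 274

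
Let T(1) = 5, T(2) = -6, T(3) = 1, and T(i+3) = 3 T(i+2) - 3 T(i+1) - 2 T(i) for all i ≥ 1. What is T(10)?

-1813

T(4) = 3(1) - 3(-6) - 2(5) = 11
T(5) = 3(11) - 3(1) - 2(-6) = 42
T(6) = 3(42) - 3(11) - 2(1) = 91
T(7) = 3(91) - 3(42) - 2(11) = 125
T(8) = 3(125) - 3(91) - 2(42) = 18
T(9) = 3(18) - 3(125) - 2(91) = -503
T(10) = 3(-503) - 3(18) - 2(125) = -1813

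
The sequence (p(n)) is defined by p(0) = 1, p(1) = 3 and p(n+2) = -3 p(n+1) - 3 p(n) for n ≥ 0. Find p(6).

p(2) = -3·3 - 3·1 = -12
p(3) = -3·(-12) - 3·3 = 27
p(4) = -3·27 - 3·(-12) = -45
p(5) = -3·(-45) - 3·27 = 54
p(6) = -3·54 - 3·(-45) = -27

-27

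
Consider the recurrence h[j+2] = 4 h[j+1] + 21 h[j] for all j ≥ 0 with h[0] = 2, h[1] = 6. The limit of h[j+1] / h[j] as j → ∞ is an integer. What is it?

7

The characteristic equation is r^2 - 4r - 21 = 0, which factors as (r - 7)(r + 3) = 0.
So the roots are 7 and -3. Since |7| > |-3| and the coefficient of 7^j is non-zero, the ratio tends to 7.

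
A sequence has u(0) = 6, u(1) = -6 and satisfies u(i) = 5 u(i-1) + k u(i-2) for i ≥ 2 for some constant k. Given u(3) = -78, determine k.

u(2) = -30 + 6k
u(3) = -150 + 24k
So -150 + 24k = -78, giving k = 3.

3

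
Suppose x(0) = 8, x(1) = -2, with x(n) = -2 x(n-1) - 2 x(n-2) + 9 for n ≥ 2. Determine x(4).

-23

x(2) = -2(-2) - 2(8) + 9 = -3
x(3) = -2(-3) - 2(-2) + 9 = 19
x(4) = -2(19) - 2(-3) + 9 = -23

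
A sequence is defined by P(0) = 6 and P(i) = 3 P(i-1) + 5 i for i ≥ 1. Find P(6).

7089

P(1) = 3·6 + 5 = 23
P(2) = 3·23 + 10 = 79
P(3) = 3·79 + 15 = 252
P(4) = 3·252 + 20 = 776
P(5) = 3·776 + 25 = 2353
P(6) = 3·2353 + 30 = 7089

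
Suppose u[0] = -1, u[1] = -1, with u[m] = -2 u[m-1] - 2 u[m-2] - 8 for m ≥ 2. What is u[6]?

8

u[2] = -2·(-1) - 2·(-1) - 8 = -4
u[3] = -2·(-4) - 2·(-1) - 8 = 2
u[4] = -2·2 - 2·(-4) - 8 = -4
u[5] = -2·(-4) - 2·2 - 8 = -4
u[6] = -2·(-4) - 2·(-4) - 8 = 8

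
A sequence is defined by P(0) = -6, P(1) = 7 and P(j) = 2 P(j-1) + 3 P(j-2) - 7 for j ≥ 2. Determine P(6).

P(2) = 2*7 + 3*(-6) - 7 = -11
P(3) = 2*(-11) + 3*7 - 7 = -8
P(4) = 2*(-8) + 3*(-11) - 7 = -56
P(5) = 2*(-56) + 3*(-8) - 7 = -143
P(6) = 2*(-143) + 3*(-56) - 7 = -461

-461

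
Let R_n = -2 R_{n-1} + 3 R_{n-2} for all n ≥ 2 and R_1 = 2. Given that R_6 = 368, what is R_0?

4

Let R_0 = v.
R_2 = -4 + 3v
R_3 = 14 - 6v
R_4 = -40 + 21v
R_5 = 122 - 60v
R_6 = -364 + 183v
So -364 + 183v = 368, giving v = 4.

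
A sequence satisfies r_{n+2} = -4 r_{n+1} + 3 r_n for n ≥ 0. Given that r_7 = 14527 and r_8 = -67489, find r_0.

-1

Rearranging, r_{n-2} = (r_n + 4 r_{n-1}) / 3.
r_6 = (-67489 + 4*14527) / 3 = -9381/3 = -3127
r_5 = (14527 + 4*(-3127)) / 3 = 2019/3 = 673
r_4 = (-3127 + 4*673) / 3 = -435/3 = -145
r_3 = (673 + 4*(-145)) / 3 = 93/3 = 31
r_2 = (-145 + 4*31) / 3 = -21/3 = -7
r_1 = (31 + 4*(-7)) / 3 = 3/3 = 1
r_0 = (-7 + 4*1) / 3 = -3/3 = -1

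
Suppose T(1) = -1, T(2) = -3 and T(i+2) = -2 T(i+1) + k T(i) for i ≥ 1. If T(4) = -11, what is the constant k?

-1

T(3) = 6 - k
T(4) = -12 - k
So -12 - k = -11, giving k = -1.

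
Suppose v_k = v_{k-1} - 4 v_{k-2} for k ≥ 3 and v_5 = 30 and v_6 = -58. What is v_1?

-1

Rearranging, v_{k-2} = (v_k - v_{k-1}) / -4.
v_4 = (-58 - 30) / -4 = -88/-4 = 22
v_3 = (30 - 22) / -4 = 8/-4 = -2
v_2 = (22 - (-2)) / -4 = 24/-4 = -6
v_1 = (-2 - (-6)) / -4 = 4/-4 = -1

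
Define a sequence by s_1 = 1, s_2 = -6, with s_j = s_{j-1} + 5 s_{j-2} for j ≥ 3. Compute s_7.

-371

s_3 = (-6) + 5(1) = -1
s_4 = (-1) + 5(-6) = -31
s_5 = (-31) + 5(-1) = -36
s_6 = (-36) + 5(-31) = -191
s_7 = (-191) + 5(-36) = -371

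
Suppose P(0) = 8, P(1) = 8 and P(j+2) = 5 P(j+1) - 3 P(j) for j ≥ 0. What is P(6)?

4264

P(2) = 5*8 - 3*8 = 16
P(3) = 5*16 - 3*8 = 56
P(4) = 5*56 - 3*16 = 232
P(5) = 5*232 - 3*56 = 992
P(6) = 5*992 - 3*232 = 4264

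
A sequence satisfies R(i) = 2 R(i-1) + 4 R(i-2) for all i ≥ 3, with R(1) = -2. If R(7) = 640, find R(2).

5

Let R(2) = w.
R(3) = -8 + 2w
R(4) = -16 + 8w
R(5) = -64 + 24w
R(6) = -192 + 80w
R(7) = -640 + 256w
So -640 + 256w = 640, giving w = 5.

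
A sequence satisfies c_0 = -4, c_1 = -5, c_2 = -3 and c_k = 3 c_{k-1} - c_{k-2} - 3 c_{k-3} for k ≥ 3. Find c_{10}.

4053

c_3 = 3·(-3) - (-5) - 3·(-4) = 8
c_4 = 3·8 - (-3) - 3·(-5) = 42
c_5 = 3·42 - 8 - 3·(-3) = 127
c_6 = 3·127 - 42 - 3·8 = 315
c_7 = 3·315 - 127 - 3·42 = 692
c_8 = 3·692 - 315 - 3·127 = 1380
c_9 = 3·1380 - 692 - 3·315 = 2503
c_{10} = 3·2503 - 1380 - 3·692 = 4053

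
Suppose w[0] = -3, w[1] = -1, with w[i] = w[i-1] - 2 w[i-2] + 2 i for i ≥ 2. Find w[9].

43

w[2] = (-1) - 2*(-3) + 4 = 9
w[3] = 9 - 2*(-1) + 6 = 17
w[4] = 17 - 2*9 + 8 = 7
w[5] = 7 - 2*17 + 10 = -17
w[6] = (-17) - 2*7 + 12 = -19
w[7] = (-19) - 2*(-17) + 14 = 29
w[8] = 29 - 2*(-19) + 16 = 83
w[9] = 83 - 2*29 + 18 = 43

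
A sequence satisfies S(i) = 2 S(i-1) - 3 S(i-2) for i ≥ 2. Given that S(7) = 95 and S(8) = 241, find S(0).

1

Rearranging, S(i-2) = (S(i) - 2 S(i-1)) / -3.
S(6) = (241 - 2*95) / -3 = 51/-3 = -17
S(5) = (95 - 2*(-17)) / -3 = 129/-3 = -43
S(4) = (-17 - 2*(-43)) / -3 = 69/-3 = -23
S(3) = (-43 - 2*(-23)) / -3 = 3/-3 = -1
S(2) = (-23 - 2*(-1)) / -3 = -21/-3 = 7
S(1) = (-1 - 2*7) / -3 = -15/-3 = 5
S(0) = (7 - 2*5) / -3 = -3/-3 = 1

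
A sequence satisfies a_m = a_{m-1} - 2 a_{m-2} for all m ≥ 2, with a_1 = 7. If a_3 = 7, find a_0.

-7

Let a_0 = v.
a_2 = 7 - 2v
a_3 = -7 - 2v
So -7 - 2v = 7, giving v = -7.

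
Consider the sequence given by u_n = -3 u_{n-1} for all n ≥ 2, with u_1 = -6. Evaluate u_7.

u_2 = -3(-6) = 18
u_3 = -3(18) = -54
u_4 = -3(-54) = 162
u_5 = -3(162) = -486
u_6 = -3(-486) = 1458
u_7 = -3(1458) = -4374

-4374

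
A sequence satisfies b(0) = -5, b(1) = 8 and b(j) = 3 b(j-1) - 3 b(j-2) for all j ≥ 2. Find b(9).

b(2) = 3·8 - 3·(-5) = 39
b(3) = 3·39 - 3·8 = 93
b(4) = 3·93 - 3·39 = 162
b(5) = 3·162 - 3·93 = 207
b(6) = 3·207 - 3·162 = 135
b(7) = 3·135 - 3·207 = -216
b(8) = 3·(-216) - 3·135 = -1053
b(9) = 3·(-1053) - 3·(-216) = -2511

-2511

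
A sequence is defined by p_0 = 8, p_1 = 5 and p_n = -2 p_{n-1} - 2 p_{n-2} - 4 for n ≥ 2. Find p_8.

140

p_2 = -2·5 - 2·8 - 4 = -30
p_3 = -2·(-30) - 2·5 - 4 = 46
p_4 = -2·46 - 2·(-30) - 4 = -36
p_5 = -2·(-36) - 2·46 - 4 = -24
p_6 = -2·(-24) - 2·(-36) - 4 = 116
p_7 = -2·116 - 2·(-24) - 4 = -188
p_8 = -2·(-188) - 2·116 - 4 = 140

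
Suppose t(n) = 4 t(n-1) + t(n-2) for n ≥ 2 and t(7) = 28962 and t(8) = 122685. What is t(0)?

-3

Rearranging, t(n-2) = t(n) - 4 t(n-1).
t(6) = 122685 - 4(28962) = 6837
t(5) = 28962 - 4(6837) = 1614
t(4) = 6837 - 4(1614) = 381
t(3) = 1614 - 4(381) = 90
t(2) = 381 - 4(90) = 21
t(1) = 90 - 4(21) = 6
t(0) = 21 - 4(6) = -3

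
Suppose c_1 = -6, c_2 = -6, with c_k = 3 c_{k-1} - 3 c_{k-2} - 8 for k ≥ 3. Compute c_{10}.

c_3 = 3(-6) - 3(-6) - 8 = -8
c_4 = 3(-8) - 3(-6) - 8 = -14
c_5 = 3(-14) - 3(-8) - 8 = -26
c_6 = 3(-26) - 3(-14) - 8 = -44
c_7 = 3(-44) - 3(-26) - 8 = -62
c_8 = 3(-62) - 3(-44) - 8 = -62
c_9 = 3(-62) - 3(-62) - 8 = -8
c_{10} = 3(-8) - 3(-62) - 8 = 154

154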